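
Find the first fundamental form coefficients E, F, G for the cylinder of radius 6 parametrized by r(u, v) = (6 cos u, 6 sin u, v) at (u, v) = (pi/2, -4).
E = 36;  F = 0;  G = 1

Partials: r_u = (-6*sin(u), 6*cos(u), 0), r_v = (0, 0, 1). As functions of (u, v):
  E = r_u · r_u = 36,
  F = r_u · r_v = 0,
  G = r_v · r_v = 1.
Evaluating at (u, v) = (pi/2, -4): E = 36, F = 0, G = 1.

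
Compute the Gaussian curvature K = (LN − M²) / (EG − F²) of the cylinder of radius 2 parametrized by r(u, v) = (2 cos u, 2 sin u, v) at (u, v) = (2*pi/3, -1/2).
K = 0

Coefficients of the first fundamental form: E = 4, F = 0, G = 1.
Coefficients of the second fundamental form: L = -2, M = 0, N = 0.
Assemble K = (LN − M²)/(EG − F²) = 0. At (u, v) = (2*pi/3, -1/2): K = 0.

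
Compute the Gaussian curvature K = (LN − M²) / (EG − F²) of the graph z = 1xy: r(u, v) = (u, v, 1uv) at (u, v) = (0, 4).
K = -1/289

Coefficients of the first fundamental form: E = v^2 + 1, F = u*v, G = u^2 + 1.
Coefficients of the second fundamental form: L = 0, M = 1/sqrt(u^2 + v^2 + 1), N = 0.
Assemble K = (LN − M²)/(EG − F²) = 1/((u^2*v^2 - (u^2 + 1)*(v^2 + 1))*(u^2 + v^2 + 1)). At (u, v) = (0, 4): K = -1/289.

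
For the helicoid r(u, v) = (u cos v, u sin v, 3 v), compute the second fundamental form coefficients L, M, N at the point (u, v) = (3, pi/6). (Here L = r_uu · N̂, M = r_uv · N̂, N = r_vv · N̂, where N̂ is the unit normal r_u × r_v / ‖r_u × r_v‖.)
L = 0;  M = -sqrt(2)/2;  N = 0

Compute the unit normal N̂(u, v) = (3*sin(v)/sqrt(u^2 + 9), -3*cos(v)/sqrt(u^2 + 9), u/sqrt(u^2 + 9)), and the second partials r_uu, r_uv, r_vv. Take dot products:
  L(u, v) = r_uu · N̂ = 0,
  M(u, v) = r_uv · N̂ = -3/sqrt(u^2 + 9),
  N(u, v) = r_vv · N̂ = 0.
Evaluating at (u, v) = (3, pi/6):
  L = 0, M = -sqrt(2)/2, N = 0.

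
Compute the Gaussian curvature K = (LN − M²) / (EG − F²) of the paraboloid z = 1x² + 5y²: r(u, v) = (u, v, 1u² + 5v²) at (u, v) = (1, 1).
K = 4/2205

Coefficients of the first fundamental form: E = 4*u^2 + 1, F = 20*u*v, G = 100*v^2 + 1.
Coefficients of the second fundamental form: L = 2/sqrt(4*u^2 + 100*v^2 + 1), M = 0, N = 10/sqrt(4*u^2 + 100*v^2 + 1).
Assemble K = (LN − M²)/(EG − F²) = 20/(16*u^4 + 800*u^2*v^2 + 8*u^2 + 10000*v^4 + 200*v^2 + 1). At (u, v) = (1, 1): K = 4/2205.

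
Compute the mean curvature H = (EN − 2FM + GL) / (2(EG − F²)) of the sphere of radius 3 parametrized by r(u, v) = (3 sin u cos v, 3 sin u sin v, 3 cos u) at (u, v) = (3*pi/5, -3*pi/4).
H = -1/3

With E = 9, F = 0, G = 9*sin(u)^2, L = -3*sin(u)/Abs(sin(u)), M = 0, N = -3*sin(u)^3/Abs(sin(u)), assemble
  H = (EN − 2FM + GL) / (2(EG − F²)) = -sin(u)/(3*Abs(sin(u))).
At (u, v) = (3*pi/5, -3*pi/4): H = -1/3.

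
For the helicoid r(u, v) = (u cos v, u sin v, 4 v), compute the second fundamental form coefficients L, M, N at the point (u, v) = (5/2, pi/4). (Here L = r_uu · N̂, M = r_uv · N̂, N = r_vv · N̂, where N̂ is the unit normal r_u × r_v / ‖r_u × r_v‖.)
L = 0;  M = -8*sqrt(89)/89;  N = 0

Compute the unit normal N̂(u, v) = (4*sin(v)/sqrt(u^2 + 16), -4*cos(v)/sqrt(u^2 + 16), u/sqrt(u^2 + 16)), and the second partials r_uu, r_uv, r_vv. Take dot products:
  L(u, v) = r_uu · N̂ = 0,
  M(u, v) = r_uv · N̂ = -4/sqrt(u^2 + 16),
  N(u, v) = r_vv · N̂ = 0.
Evaluating at (u, v) = (5/2, pi/4):
  L = 0, M = -8*sqrt(89)/89, N = 0.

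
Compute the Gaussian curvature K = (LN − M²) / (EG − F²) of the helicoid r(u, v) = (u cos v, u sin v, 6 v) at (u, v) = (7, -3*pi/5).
K = -36/7225

Coefficients of the first fundamental form: E = 1, F = 0, G = u^2 + 36.
Coefficients of the second fundamental form: L = 0, M = -6/sqrt(u^2 + 36), N = 0.
Assemble K = (LN − M²)/(EG − F²) = -36/(u^2 + 36)^2. At (u, v) = (7, -3*pi/5): K = -36/7225.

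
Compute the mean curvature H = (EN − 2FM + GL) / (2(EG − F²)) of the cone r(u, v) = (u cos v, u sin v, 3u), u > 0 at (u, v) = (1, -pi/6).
H = 3*sqrt(10)/20

With E = 10, F = 0, G = u^2, L = 0, M = 0, N = 3*sqrt(10)*u^2/(10*Abs(u)), assemble
  H = (EN − 2FM + GL) / (2(EG − F²)) = 3*sqrt(10)/(20*Abs(u)).
At (u, v) = (1, -pi/6): H = 3*sqrt(10)/20.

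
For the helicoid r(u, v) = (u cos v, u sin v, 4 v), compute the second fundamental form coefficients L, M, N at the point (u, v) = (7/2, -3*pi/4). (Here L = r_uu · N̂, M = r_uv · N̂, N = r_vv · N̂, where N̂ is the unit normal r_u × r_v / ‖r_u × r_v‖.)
L = 0;  M = -8*sqrt(113)/113;  N = 0

Compute the unit normal N̂(u, v) = (4*sin(v)/sqrt(u^2 + 16), -4*cos(v)/sqrt(u^2 + 16), u/sqrt(u^2 + 16)), and the second partials r_uu, r_uv, r_vv. Take dot products:
  L(u, v) = r_uu · N̂ = 0,
  M(u, v) = r_uv · N̂ = -4/sqrt(u^2 + 16),
  N(u, v) = r_vv · N̂ = 0.
Evaluating at (u, v) = (7/2, -3*pi/4):
  L = 0, M = -8*sqrt(113)/113, N = 0.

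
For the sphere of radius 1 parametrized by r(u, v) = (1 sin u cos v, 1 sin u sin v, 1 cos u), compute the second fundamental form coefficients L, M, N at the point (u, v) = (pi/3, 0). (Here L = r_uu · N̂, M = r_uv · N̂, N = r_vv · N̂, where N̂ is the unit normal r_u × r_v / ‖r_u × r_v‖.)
L = -1;  M = 0;  N = -3/4

Compute the unit normal N̂(u, v) = (sin(u)^2*cos(v)/Abs(sin(u)), sin(u)^2*sin(v)/Abs(sin(u)), sin(2*u)/(2*Abs(sin(u)))), and the second partials r_uu, r_uv, r_vv. Take dot products:
  L(u, v) = r_uu · N̂ = -sin(u)/Abs(sin(u)),
  M(u, v) = r_uv · N̂ = 0,
  N(u, v) = r_vv · N̂ = -sin(u)^3/Abs(sin(u)).
Evaluating at (u, v) = (pi/3, 0):
  L = -1, M = 0, N = -3/4.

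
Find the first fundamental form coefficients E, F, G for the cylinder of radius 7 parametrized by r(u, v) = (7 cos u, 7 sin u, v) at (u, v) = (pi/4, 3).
E = 49;  F = 0;  G = 1

Partials: r_u = (-7*sin(u), 7*cos(u), 0), r_v = (0, 0, 1). As functions of (u, v):
  E = r_u · r_u = 49,
  F = r_u · r_v = 0,
  G = r_v · r_v = 1.
Evaluating at (u, v) = (pi/4, 3): E = 49, F = 0, G = 1.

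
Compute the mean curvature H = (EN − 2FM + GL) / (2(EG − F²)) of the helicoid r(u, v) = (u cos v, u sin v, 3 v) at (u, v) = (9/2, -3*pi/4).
H = 0

With E = 1, F = 0, G = u^2 + 9, L = 0, M = -3/sqrt(u^2 + 9), N = 0, assemble
  H = (EN − 2FM + GL) / (2(EG − F²)) = 0.
At (u, v) = (9/2, -3*pi/4): H = 0.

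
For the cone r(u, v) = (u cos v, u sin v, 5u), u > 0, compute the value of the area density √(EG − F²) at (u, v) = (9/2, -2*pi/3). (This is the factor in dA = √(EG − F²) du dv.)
√(EG − F²)|_{(9/2, -2*pi/3)} = 9*sqrt(26)/2

E = 26, F = 0, G = u^2, so EG − F² = 26*u^2. Taking the positive square root: √(EG − F²) = sqrt(26)*Abs(u). At (u, v) = (9/2, -2*pi/3): 9*sqrt(26)/2.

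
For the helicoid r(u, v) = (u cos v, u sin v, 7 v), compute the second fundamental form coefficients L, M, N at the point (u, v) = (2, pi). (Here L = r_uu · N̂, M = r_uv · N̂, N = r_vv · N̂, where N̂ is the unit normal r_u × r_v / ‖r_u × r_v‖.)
L = 0;  M = -7*sqrt(53)/53;  N = 0

Compute the unit normal N̂(u, v) = (7*sin(v)/sqrt(u^2 + 49), -7*cos(v)/sqrt(u^2 + 49), u/sqrt(u^2 + 49)), and the second partials r_uu, r_uv, r_vv. Take dot products:
  L(u, v) = r_uu · N̂ = 0,
  M(u, v) = r_uv · N̂ = -7/sqrt(u^2 + 49),
  N(u, v) = r_vv · N̂ = 0.
Evaluating at (u, v) = (2, pi):
  L = 0, M = -7*sqrt(53)/53, N = 0.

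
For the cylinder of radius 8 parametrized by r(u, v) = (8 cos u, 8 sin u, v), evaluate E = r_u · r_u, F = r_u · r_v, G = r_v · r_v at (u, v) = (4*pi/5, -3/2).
E = 64;  F = 0;  G = 1

Partials: r_u = (-8*sin(u), 8*cos(u), 0), r_v = (0, 0, 1). As functions of (u, v):
  E = r_u · r_u = 64,
  F = r_u · r_v = 0,
  G = r_v · r_v = 1.
Evaluating at (u, v) = (4*pi/5, -3/2): E = 64, F = 0, G = 1.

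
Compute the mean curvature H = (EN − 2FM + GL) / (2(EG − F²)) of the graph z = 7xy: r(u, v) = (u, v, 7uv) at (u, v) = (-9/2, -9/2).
H = -27783*sqrt(22)/1659878

With E = 49*v^2 + 1, F = 49*u*v, G = 49*u^2 + 1, L = 0, M = 7/sqrt(49*u^2 + 49*v^2 + 1), N = 0, assemble
  H = (EN − 2FM + GL) / (2(EG − F²)) = -343*u*v/(49*u^2 + 49*v^2 + 1)^(3/2).
At (u, v) = (-9/2, -9/2): H = -27783*sqrt(22)/1659878.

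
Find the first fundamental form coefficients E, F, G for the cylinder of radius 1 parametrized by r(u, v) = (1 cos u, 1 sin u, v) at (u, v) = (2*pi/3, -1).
E = 1;  F = 0;  G = 1

Partials: r_u = (-sin(u), cos(u), 0), r_v = (0, 0, 1). As functions of (u, v):
  E = r_u · r_u = 1,
  F = r_u · r_v = 0,
  G = r_v · r_v = 1.
Evaluating at (u, v) = (2*pi/3, -1): E = 1, F = 0, G = 1.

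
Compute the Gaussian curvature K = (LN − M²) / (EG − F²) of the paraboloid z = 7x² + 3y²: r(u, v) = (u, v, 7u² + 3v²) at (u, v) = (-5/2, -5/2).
K = 84/2105401

Coefficients of the first fundamental form: E = 196*u^2 + 1, F = 84*u*v, G = 36*v^2 + 1.
Coefficients of the second fundamental form: L = 14/sqrt(196*u^2 + 36*v^2 + 1), M = 0, N = 6/sqrt(196*u^2 + 36*v^2 + 1).
Assemble K = (LN − M²)/(EG − F²) = 84/(38416*u^4 + 14112*u^2*v^2 + 392*u^2 + 1296*v^4 + 72*v^2 + 1). At (u, v) = (-5/2, -5/2): K = 84/2105401.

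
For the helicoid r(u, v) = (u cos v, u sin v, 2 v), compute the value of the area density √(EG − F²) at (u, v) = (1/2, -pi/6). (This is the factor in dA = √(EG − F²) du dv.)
√(EG − F²)|_{(1/2, -pi/6)} = sqrt(17)/2

E = 1, F = 0, G = u^2 + 4, so EG − F² = u^2 + 4. Taking the positive square root: √(EG − F²) = sqrt(u^2 + 4). At (u, v) = (1/2, -pi/6): sqrt(17)/2.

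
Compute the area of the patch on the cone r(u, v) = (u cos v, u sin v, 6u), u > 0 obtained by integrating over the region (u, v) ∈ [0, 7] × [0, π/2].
Area = 49*sqrt(37)*pi/4

Area = ∫∫ √(EG − F²) du dv with √(EG − F²) = sqrt(37)*Abs(u). Integrating over [0, 7] × [0, π/2] gives 49*sqrt(37)*pi/4.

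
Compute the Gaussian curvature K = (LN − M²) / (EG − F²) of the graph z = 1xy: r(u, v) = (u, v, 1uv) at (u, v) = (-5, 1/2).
K = -16/11025

Coefficients of the first fundamental form: E = v^2 + 1, F = u*v, G = u^2 + 1.
Coefficients of the second fundamental form: L = 0, M = 1/sqrt(u^2 + v^2 + 1), N = 0.
Assemble K = (LN − M²)/(EG − F²) = 1/((u^2*v^2 - (u^2 + 1)*(v^2 + 1))*(u^2 + v^2 + 1)). At (u, v) = (-5, 1/2): K = -16/11025.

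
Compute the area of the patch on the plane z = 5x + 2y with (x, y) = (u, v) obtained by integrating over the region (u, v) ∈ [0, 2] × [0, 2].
Area = 4*sqrt(30)

Area = ∫∫ √(EG − F²) du dv with √(EG − F²) = sqrt(30). Integrating over [0, 2] × [0, 2] gives 4*sqrt(30).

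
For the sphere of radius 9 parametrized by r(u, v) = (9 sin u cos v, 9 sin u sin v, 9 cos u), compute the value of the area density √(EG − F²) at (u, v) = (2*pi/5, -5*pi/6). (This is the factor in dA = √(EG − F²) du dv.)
√(EG − F²)|_{(2*pi/5, -5*pi/6)} = 81*sqrt(2*sqrt(5) + 10)/4

E = 81, F = 0, G = 81*sin(u)^2, so EG − F² = 6561*sin(u)^2. Taking the positive square root: √(EG − F²) = 81*Abs(sin(u)). At (u, v) = (2*pi/5, -5*pi/6): 81*sqrt(2*sqrt(5) + 10)/4.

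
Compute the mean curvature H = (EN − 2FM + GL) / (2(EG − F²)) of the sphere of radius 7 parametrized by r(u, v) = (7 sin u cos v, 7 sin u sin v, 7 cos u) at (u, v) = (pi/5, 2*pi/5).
H = -1/7

With E = 49, F = 0, G = 49*sin(u)^2, L = -7*sin(u)/Abs(sin(u)), M = 0, N = -7*sin(u)^3/Abs(sin(u)), assemble
  H = (EN − 2FM + GL) / (2(EG − F²)) = -sin(u)/(7*Abs(sin(u))).
At (u, v) = (pi/5, 2*pi/5): H = -1/7.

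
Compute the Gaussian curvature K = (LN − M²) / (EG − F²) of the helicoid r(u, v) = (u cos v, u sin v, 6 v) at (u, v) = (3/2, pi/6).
K = -64/2601

Coefficients of the first fundamental form: E = 1, F = 0, G = u^2 + 36.
Coefficients of the second fundamental form: L = 0, M = -6/sqrt(u^2 + 36), N = 0.
Assemble K = (LN − M²)/(EG − F²) = -36/(u^2 + 36)^2. At (u, v) = (3/2, pi/6): K = -64/2601.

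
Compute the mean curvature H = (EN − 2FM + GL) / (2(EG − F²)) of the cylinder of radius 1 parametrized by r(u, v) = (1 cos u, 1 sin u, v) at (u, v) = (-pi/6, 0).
H = -1/2

With E = 1, F = 0, G = 1, L = -1, M = 0, N = 0, assemble
  H = (EN − 2FM + GL) / (2(EG − F²)) = -1/2.
At (u, v) = (-pi/6, 0): H = -1/2.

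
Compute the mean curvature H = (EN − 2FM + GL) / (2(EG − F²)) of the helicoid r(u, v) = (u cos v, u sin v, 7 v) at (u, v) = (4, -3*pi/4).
H = 0

With E = 1, F = 0, G = u^2 + 49, L = 0, M = -7/sqrt(u^2 + 49), N = 0, assemble
  H = (EN − 2FM + GL) / (2(EG − F²)) = 0.
At (u, v) = (4, -3*pi/4): H = 0.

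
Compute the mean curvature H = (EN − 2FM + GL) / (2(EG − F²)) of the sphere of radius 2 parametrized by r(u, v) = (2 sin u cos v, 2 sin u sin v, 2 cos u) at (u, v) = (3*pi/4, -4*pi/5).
H = -1/2

With E = 4, F = 0, G = 4*sin(u)^2, L = -2*sin(u)/Abs(sin(u)), M = 0, N = -2*sin(u)^3/Abs(sin(u)), assemble
  H = (EN − 2FM + GL) / (2(EG − F²)) = -sin(u)/(2*Abs(sin(u))).
At (u, v) = (3*pi/4, -4*pi/5): H = -1/2.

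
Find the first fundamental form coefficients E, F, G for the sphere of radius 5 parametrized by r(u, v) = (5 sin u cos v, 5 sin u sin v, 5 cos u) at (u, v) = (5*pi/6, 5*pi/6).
E = 25;  F = 0;  G = 25/4

Partials: r_u = (5*cos(u)*cos(v), 5*sin(v)*cos(u), -5*sin(u)), r_v = (-5*sin(u)*sin(v), 5*sin(u)*cos(v), 0). As functions of (u, v):
  E = r_u · r_u = 25,
  F = r_u · r_v = 0,
  G = r_v · r_v = 25*sin(u)^2.
Evaluating at (u, v) = (5*pi/6, 5*pi/6): E = 25, F = 0, G = 25/4.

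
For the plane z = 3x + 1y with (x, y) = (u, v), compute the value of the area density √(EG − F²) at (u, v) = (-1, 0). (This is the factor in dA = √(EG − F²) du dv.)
√(EG − F²)|_{(-1, 0)} = sqrt(11)

E = 10, F = 3, G = 2, so EG − F² = 11. Taking the positive square root: √(EG − F²) = sqrt(11). At (u, v) = (-1, 0): sqrt(11).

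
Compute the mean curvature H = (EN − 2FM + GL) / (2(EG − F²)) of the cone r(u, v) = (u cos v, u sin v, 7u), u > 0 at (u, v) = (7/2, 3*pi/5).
H = sqrt(2)/10

With E = 50, F = 0, G = u^2, L = 0, M = 0, N = 7*sqrt(2)*u^2/(10*Abs(u)), assemble
  H = (EN − 2FM + GL) / (2(EG − F²)) = 7*sqrt(2)/(20*Abs(u)).
At (u, v) = (7/2, 3*pi/5): H = sqrt(2)/10.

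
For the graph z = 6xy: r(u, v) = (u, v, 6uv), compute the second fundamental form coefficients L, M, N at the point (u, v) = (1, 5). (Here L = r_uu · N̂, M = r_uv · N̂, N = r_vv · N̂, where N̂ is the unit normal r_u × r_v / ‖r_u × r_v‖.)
L = 0;  M = 6*sqrt(937)/937;  N = 0

Compute the unit normal N̂(u, v) = (-6*v/sqrt(36*u^2 + 36*v^2 + 1), -6*u/sqrt(36*u^2 + 36*v^2 + 1), 1/sqrt(36*u^2 + 36*v^2 + 1)), and the second partials r_uu, r_uv, r_vv. Take dot products:
  L(u, v) = r_uu · N̂ = 0,
  M(u, v) = r_uv · N̂ = 6/sqrt(36*u^2 + 36*v^2 + 1),
  N(u, v) = r_vv · N̂ = 0.
Evaluating at (u, v) = (1, 5):
  L = 0, M = 6*sqrt(937)/937, N = 0.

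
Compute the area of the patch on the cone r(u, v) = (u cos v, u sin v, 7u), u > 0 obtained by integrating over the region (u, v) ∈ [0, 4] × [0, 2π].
Area = 80*sqrt(2)*pi

Area = ∫∫ √(EG − F²) du dv with √(EG − F²) = 5*sqrt(2)*Abs(u). Integrating over [0, 4] × [0, 2π] gives 80*sqrt(2)*pi.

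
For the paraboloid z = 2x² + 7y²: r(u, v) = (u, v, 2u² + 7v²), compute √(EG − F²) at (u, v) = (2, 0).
√(EG − F²)|_{(2, 0)} = sqrt(65)

E = 16*u^2 + 1, F = 56*u*v, G = 196*v^2 + 1; EG − F² = 16*u^2 + 196*v^2 + 1; √(EG − F²) = sqrt(16*u^2 + 196*v^2 + 1). At the given point: sqrt(65).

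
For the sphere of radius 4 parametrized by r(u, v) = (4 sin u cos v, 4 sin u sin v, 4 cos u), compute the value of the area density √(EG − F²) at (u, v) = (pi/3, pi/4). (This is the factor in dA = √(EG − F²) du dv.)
√(EG − F²)|_{(pi/3, pi/4)} = 8*sqrt(3)

E = 16, F = 0, G = 16*sin(u)^2, so EG − F² = 256*sin(u)^2. Taking the positive square root: √(EG − F²) = 16*Abs(sin(u)). At (u, v) = (pi/3, pi/4): 8*sqrt(3).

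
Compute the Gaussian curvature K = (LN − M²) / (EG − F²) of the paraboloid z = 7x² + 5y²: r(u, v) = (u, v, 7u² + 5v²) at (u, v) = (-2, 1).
K = 28/156645

Coefficients of the first fundamental form: E = 196*u^2 + 1, F = 140*u*v, G = 100*v^2 + 1.
Coefficients of the second fundamental form: L = 14/sqrt(196*u^2 + 100*v^2 + 1), M = 0, N = 10/sqrt(196*u^2 + 100*v^2 + 1).
Assemble K = (LN − M²)/(EG − F²) = 140/(38416*u^4 + 39200*u^2*v^2 + 392*u^2 + 10000*v^4 + 200*v^2 + 1). At (u, v) = (-2, 1): K = 28/156645.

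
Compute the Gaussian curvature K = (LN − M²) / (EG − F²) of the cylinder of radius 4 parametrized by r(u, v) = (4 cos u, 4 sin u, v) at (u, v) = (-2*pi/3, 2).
K = 0

Coefficients of the first fundamental form: E = 16, F = 0, G = 1.
Coefficients of the second fundamental form: L = -4, M = 0, N = 0.
Assemble K = (LN − M²)/(EG − F²) = 0. At (u, v) = (-2*pi/3, 2): K = 0.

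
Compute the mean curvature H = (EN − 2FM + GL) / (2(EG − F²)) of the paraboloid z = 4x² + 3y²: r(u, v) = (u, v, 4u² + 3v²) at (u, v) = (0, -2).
H = 583*sqrt(145)/21025

With E = 64*u^2 + 1, F = 48*u*v, G = 36*v^2 + 1, L = 8/sqrt(64*u^2 + 36*v^2 + 1), M = 0, N = 6/sqrt(64*u^2 + 36*v^2 + 1), assemble
  H = (EN − 2FM + GL) / (2(EG − F²)) = (192*u^2 + 144*v^2 + 7)/(64*u^2 + 36*v^2 + 1)^(3/2).
At (u, v) = (0, -2): H = 583*sqrt(145)/21025.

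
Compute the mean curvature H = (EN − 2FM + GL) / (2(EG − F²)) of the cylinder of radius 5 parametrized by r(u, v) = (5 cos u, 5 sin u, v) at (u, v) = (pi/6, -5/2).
H = -1/10

With E = 25, F = 0, G = 1, L = -5, M = 0, N = 0, assemble
  H = (EN − 2FM + GL) / (2(EG − F²)) = -1/10.
At (u, v) = (pi/6, -5/2): H = -1/10.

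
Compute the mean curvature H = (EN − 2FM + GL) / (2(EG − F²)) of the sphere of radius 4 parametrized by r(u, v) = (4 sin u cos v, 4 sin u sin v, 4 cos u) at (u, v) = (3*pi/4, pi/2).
H = -1/4

With E = 16, F = 0, G = 16*sin(u)^2, L = -4*sin(u)/Abs(sin(u)), M = 0, N = -4*sin(u)^3/Abs(sin(u)), assemble
  H = (EN − 2FM + GL) / (2(EG − F²)) = -sin(u)/(4*Abs(sin(u))).
At (u, v) = (3*pi/4, pi/2): H = -1/4.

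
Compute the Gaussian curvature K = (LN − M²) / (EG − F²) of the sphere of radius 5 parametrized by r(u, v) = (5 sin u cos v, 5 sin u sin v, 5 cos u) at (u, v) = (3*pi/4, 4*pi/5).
K = 1/25

Coefficients of the first fundamental form: E = 25, F = 0, G = 25*sin(u)^2.
Coefficients of the second fundamental form: L = -5*sin(u)/Abs(sin(u)), M = 0, N = -5*sin(u)^3/Abs(sin(u)).
Assemble K = (LN − M²)/(EG − F²) = 1/25. At (u, v) = (3*pi/4, 4*pi/5): K = 1/25.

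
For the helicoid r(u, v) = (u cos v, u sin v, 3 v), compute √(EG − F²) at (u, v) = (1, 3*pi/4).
√(EG − F²)|_{(1, 3*pi/4)} = sqrt(10)

E = 1, F = 0, G = u^2 + 9; EG − F² = u^2 + 9; √(EG − F²) = sqrt(u^2 + 9). At the given point: sqrt(10).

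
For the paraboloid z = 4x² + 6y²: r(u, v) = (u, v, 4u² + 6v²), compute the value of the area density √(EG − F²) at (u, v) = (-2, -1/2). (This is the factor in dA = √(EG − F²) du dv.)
√(EG − F²)|_{(-2, -1/2)} = sqrt(293)

E = 64*u^2 + 1, F = 96*u*v, G = 144*v^2 + 1, so EG − F² = 64*u^2 + 144*v^2 + 1. Taking the positive square root: √(EG − F²) = sqrt(64*u^2 + 144*v^2 + 1). At (u, v) = (-2, -1/2): sqrt(293).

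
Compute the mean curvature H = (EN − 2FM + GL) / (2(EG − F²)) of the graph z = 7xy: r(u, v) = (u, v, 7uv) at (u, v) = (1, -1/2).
H = 1372*sqrt(249)/62001

With E = 49*v^2 + 1, F = 49*u*v, G = 49*u^2 + 1, L = 0, M = 7/sqrt(49*u^2 + 49*v^2 + 1), N = 0, assemble
  H = (EN − 2FM + GL) / (2(EG − F²)) = -343*u*v/(49*u^2 + 49*v^2 + 1)^(3/2).
At (u, v) = (1, -1/2): H = 1372*sqrt(249)/62001.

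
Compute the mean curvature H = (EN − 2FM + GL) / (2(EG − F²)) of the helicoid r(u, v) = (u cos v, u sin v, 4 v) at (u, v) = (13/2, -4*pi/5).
H = 0

With E = 1, F = 0, G = u^2 + 16, L = 0, M = -4/sqrt(u^2 + 16), N = 0, assemble
  H = (EN − 2FM + GL) / (2(EG − F²)) = 0.
At (u, v) = (13/2, -4*pi/5): H = 0.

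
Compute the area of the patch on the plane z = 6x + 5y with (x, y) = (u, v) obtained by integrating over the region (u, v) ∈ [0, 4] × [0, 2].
Area = 8*sqrt(62)

Area = ∫∫ √(EG − F²) du dv with √(EG − F²) = sqrt(62). Integrating over [0, 4] × [0, 2] gives 8*sqrt(62).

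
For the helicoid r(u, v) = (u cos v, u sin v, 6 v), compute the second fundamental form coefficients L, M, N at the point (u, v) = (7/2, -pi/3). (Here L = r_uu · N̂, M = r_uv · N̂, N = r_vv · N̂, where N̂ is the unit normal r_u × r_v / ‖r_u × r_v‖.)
L = 0;  M = -12*sqrt(193)/193;  N = 0

Compute the unit normal N̂(u, v) = (6*sin(v)/sqrt(u^2 + 36), -6*cos(v)/sqrt(u^2 + 36), u/sqrt(u^2 + 36)), and the second partials r_uu, r_uv, r_vv. Take dot products:
  L(u, v) = r_uu · N̂ = 0,
  M(u, v) = r_uv · N̂ = -6/sqrt(u^2 + 36),
  N(u, v) = r_vv · N̂ = 0.
Evaluating at (u, v) = (7/2, -pi/3):
  L = 0, M = -12*sqrt(193)/193, N = 0.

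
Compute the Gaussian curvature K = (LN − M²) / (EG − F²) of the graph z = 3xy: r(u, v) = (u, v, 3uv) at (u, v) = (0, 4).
K = -9/21025

Coefficients of the first fundamental form: E = 9*v^2 + 1, F = 9*u*v, G = 9*u^2 + 1.
Coefficients of the second fundamental form: L = 0, M = 3/sqrt(9*u^2 + 9*v^2 + 1), N = 0.
Assemble K = (LN − M²)/(EG − F²) = -9/(81*u^4 + 162*u^2*v^2 + 18*u^2 + 81*v^4 + 18*v^2 + 1). At (u, v) = (0, 4): K = -9/21025.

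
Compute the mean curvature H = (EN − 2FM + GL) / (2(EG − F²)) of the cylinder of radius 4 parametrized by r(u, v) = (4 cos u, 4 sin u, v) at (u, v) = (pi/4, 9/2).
H = -1/8

With E = 16, F = 0, G = 1, L = -4, M = 0, N = 0, assemble
  H = (EN − 2FM + GL) / (2(EG − F²)) = -1/8.
At (u, v) = (pi/4, 9/2): H = -1/8.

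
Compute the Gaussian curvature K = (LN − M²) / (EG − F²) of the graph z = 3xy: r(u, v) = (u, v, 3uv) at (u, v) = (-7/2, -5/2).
K = -36/112225

Coefficients of the first fundamental form: E = 9*v^2 + 1, F = 9*u*v, G = 9*u^2 + 1.
Coefficients of the second fundamental form: L = 0, M = 3/sqrt(9*u^2 + 9*v^2 + 1), N = 0.
Assemble K = (LN − M²)/(EG − F²) = -9/(81*u^4 + 162*u^2*v^2 + 18*u^2 + 81*v^4 + 18*v^2 + 1). At (u, v) = (-7/2, -5/2): K = -36/112225.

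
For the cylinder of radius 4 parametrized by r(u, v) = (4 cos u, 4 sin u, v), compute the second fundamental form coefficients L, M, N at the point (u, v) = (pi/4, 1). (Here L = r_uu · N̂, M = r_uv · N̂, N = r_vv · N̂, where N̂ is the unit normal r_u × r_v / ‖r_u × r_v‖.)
L = -4;  M = 0;  N = 0

Compute the unit normal N̂(u, v) = (cos(u), sin(u), 0), and the second partials r_uu, r_uv, r_vv. Take dot products:
  L(u, v) = r_uu · N̂ = -4,
  M(u, v) = r_uv · N̂ = 0,
  N(u, v) = r_vv · N̂ = 0.
Evaluating at (u, v) = (pi/4, 1):
  L = -4, M = 0, N = 0.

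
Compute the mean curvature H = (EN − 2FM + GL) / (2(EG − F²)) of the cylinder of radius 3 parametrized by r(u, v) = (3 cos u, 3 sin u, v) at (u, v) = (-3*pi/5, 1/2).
H = -1/6

With E = 9, F = 0, G = 1, L = -3, M = 0, N = 0, assemble
  H = (EN − 2FM + GL) / (2(EG − F²)) = -1/6.
At (u, v) = (-3*pi/5, 1/2): H = -1/6.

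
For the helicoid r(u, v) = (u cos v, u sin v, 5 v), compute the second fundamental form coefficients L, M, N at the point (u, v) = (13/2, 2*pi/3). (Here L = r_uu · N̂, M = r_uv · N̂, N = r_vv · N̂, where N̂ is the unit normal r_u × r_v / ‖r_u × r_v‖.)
L = 0;  M = -10*sqrt(269)/269;  N = 0

Compute the unit normal N̂(u, v) = (5*sin(v)/sqrt(u^2 + 25), -5*cos(v)/sqrt(u^2 + 25), u/sqrt(u^2 + 25)), and the second partials r_uu, r_uv, r_vv. Take dot products:
  L(u, v) = r_uu · N̂ = 0,
  M(u, v) = r_uv · N̂ = -5/sqrt(u^2 + 25),
  N(u, v) = r_vv · N̂ = 0.
Evaluating at (u, v) = (13/2, 2*pi/3):
  L = 0, M = -10*sqrt(269)/269, N = 0.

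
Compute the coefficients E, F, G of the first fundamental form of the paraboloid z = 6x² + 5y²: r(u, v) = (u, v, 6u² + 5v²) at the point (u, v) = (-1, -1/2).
E = 145;  F = 60;  G = 26

Partials: r_u = (1, 0, 12*u), r_v = (0, 1, 10*v). As functions of (u, v):
  E = r_u · r_u = 144*u^2 + 1,
  F = r_u · r_v = 120*u*v,
  G = r_v · r_v = 100*v^2 + 1.
Evaluating at (u, v) = (-1, -1/2): E = 145, F = 60, G = 26.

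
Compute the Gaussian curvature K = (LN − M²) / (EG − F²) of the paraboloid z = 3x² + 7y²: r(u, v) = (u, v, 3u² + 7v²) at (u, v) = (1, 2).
K = 84/674041

Coefficients of the first fundamental form: E = 36*u^2 + 1, F = 84*u*v, G = 196*v^2 + 1.
Coefficients of the second fundamental form: L = 6/sqrt(36*u^2 + 196*v^2 + 1), M = 0, N = 14/sqrt(36*u^2 + 196*v^2 + 1).
Assemble K = (LN − M²)/(EG − F²) = 84/(1296*u^4 + 14112*u^2*v^2 + 72*u^2 + 38416*v^4 + 392*v^2 + 1). At (u, v) = (1, 2): K = 84/674041.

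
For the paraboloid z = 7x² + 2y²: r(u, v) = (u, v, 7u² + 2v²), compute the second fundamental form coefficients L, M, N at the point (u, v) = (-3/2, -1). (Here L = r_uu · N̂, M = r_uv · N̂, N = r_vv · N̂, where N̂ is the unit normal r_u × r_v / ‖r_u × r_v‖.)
L = 7*sqrt(458)/229;  M = 0;  N = 2*sqrt(458)/229

Compute the unit normal N̂(u, v) = (-14*u/sqrt(196*u^2 + 16*v^2 + 1), -4*v/sqrt(196*u^2 + 16*v^2 + 1), 1/sqrt(196*u^2 + 16*v^2 + 1)), and the second partials r_uu, r_uv, r_vv. Take dot products:
  L(u, v) = r_uu · N̂ = 14/sqrt(196*u^2 + 16*v^2 + 1),
  M(u, v) = r_uv · N̂ = 0,
  N(u, v) = r_vv · N̂ = 4/sqrt(196*u^2 + 16*v^2 + 1).
Evaluating at (u, v) = (-3/2, -1):
  L = 7*sqrt(458)/229, M = 0, N = 2*sqrt(458)/229.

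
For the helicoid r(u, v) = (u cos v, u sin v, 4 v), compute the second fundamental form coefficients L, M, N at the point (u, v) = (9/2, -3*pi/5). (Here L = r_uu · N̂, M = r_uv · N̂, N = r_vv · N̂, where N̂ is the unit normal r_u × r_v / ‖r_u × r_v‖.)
L = 0;  M = -8*sqrt(145)/145;  N = 0

Compute the unit normal N̂(u, v) = (4*sin(v)/sqrt(u^2 + 16), -4*cos(v)/sqrt(u^2 + 16), u/sqrt(u^2 + 16)), and the second partials r_uu, r_uv, r_vv. Take dot products:
  L(u, v) = r_uu · N̂ = 0,
  M(u, v) = r_uv · N̂ = -4/sqrt(u^2 + 16),
  N(u, v) = r_vv · N̂ = 0.
Evaluating at (u, v) = (9/2, -3*pi/5):
  L = 0, M = -8*sqrt(145)/145, N = 0.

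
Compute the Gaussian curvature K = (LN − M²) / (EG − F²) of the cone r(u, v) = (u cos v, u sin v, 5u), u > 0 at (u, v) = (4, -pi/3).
K = 0

Coefficients of the first fundamental form: E = 26, F = 0, G = u^2.
Coefficients of the second fundamental form: L = 0, M = 0, N = 5*sqrt(26)*u^2/(26*Abs(u)).
Assemble K = (LN − M²)/(EG − F²) = 0. At (u, v) = (4, -pi/3): K = 0.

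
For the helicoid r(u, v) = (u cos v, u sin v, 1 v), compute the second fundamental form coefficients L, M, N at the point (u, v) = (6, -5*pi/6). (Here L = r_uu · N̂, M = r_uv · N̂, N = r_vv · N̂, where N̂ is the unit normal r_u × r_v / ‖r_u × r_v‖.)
L = 0;  M = -sqrt(37)/37;  N = 0

Compute the unit normal N̂(u, v) = (sin(v)/sqrt(u^2 + 1), -cos(v)/sqrt(u^2 + 1), u/sqrt(u^2 + 1)), and the second partials r_uu, r_uv, r_vv. Take dot products:
  L(u, v) = r_uu · N̂ = 0,
  M(u, v) = r_uv · N̂ = -1/sqrt(u^2 + 1),
  N(u, v) = r_vv · N̂ = 0.
Evaluating at (u, v) = (6, -5*pi/6):
  L = 0, M = -sqrt(37)/37, N = 0.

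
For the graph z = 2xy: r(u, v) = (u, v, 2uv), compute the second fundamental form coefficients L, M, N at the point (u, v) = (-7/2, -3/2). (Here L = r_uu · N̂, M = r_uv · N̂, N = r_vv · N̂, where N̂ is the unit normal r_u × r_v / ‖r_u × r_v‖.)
L = 0;  M = 2*sqrt(59)/59;  N = 0

Compute the unit normal N̂(u, v) = (-2*v/sqrt(4*u^2 + 4*v^2 + 1), -2*u/sqrt(4*u^2 + 4*v^2 + 1), 1/sqrt(4*u^2 + 4*v^2 + 1)), and the second partials r_uu, r_uv, r_vv. Take dot products:
  L(u, v) = r_uu · N̂ = 0,
  M(u, v) = r_uv · N̂ = 2/sqrt(4*u^2 + 4*v^2 + 1),
  N(u, v) = r_vv · N̂ = 0.
Evaluating at (u, v) = (-7/2, -3/2):
  L = 0, M = 2*sqrt(59)/59, N = 0.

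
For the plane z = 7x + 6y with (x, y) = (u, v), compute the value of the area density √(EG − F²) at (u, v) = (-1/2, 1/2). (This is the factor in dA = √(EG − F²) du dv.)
√(EG − F²)|_{(-1/2, 1/2)} = sqrt(86)

E = 50, F = 42, G = 37, so EG − F² = 86. Taking the positive square root: √(EG − F²) = sqrt(86). At (u, v) = (-1/2, 1/2): sqrt(86).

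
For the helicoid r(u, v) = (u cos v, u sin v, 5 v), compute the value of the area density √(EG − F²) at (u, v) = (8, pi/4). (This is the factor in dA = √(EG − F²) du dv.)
√(EG − F²)|_{(8, pi/4)} = sqrt(89)

E = 1, F = 0, G = u^2 + 25, so EG − F² = u^2 + 25. Taking the positive square root: √(EG − F²) = sqrt(u^2 + 25). At (u, v) = (8, pi/4): sqrt(89).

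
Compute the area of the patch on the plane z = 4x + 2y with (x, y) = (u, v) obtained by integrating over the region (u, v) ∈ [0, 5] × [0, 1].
Area = 5*sqrt(21)

Area = ∫∫ √(EG − F²) du dv with √(EG − F²) = sqrt(21). Integrating over [0, 5] × [0, 1] gives 5*sqrt(21).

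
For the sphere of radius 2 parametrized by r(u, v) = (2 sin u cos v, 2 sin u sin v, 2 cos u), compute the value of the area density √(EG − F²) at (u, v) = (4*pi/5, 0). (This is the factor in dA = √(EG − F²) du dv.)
√(EG − F²)|_{(4*pi/5, 0)} = sqrt(10 - 2*sqrt(5))

E = 4, F = 0, G = 4*sin(u)^2, so EG − F² = 16*sin(u)^2. Taking the positive square root: √(EG − F²) = 4*Abs(sin(u)). At (u, v) = (4*pi/5, 0): sqrt(10 - 2*sqrt(5)).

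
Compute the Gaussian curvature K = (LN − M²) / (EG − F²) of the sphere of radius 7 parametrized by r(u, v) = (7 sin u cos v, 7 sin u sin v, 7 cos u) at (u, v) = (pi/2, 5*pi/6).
K = 1/49

Coefficients of the first fundamental form: E = 49, F = 0, G = 49*sin(u)^2.
Coefficients of the second fundamental form: L = -7*sin(u)/Abs(sin(u)), M = 0, N = -7*sin(u)^3/Abs(sin(u)).
Assemble K = (LN − M²)/(EG − F²) = 1/49. At (u, v) = (pi/2, 5*pi/6): K = 1/49.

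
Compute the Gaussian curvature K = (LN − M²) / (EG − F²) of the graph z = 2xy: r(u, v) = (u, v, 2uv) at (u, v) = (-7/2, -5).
K = -1/5625

Coefficients of the first fundamental form: E = 4*v^2 + 1, F = 4*u*v, G = 4*u^2 + 1.
Coefficients of the second fundamental form: L = 0, M = 2/sqrt(4*u^2 + 4*v^2 + 1), N = 0.
Assemble K = (LN − M²)/(EG − F²) = -4/(16*u^4 + 32*u^2*v^2 + 8*u^2 + 16*v^4 + 8*v^2 + 1). At (u, v) = (-7/2, -5): K = -1/5625.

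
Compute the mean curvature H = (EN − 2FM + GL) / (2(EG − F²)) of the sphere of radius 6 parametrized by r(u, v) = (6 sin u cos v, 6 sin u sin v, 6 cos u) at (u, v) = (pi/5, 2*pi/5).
H = -1/6

With E = 36, F = 0, G = 36*sin(u)^2, L = -6*sin(u)/Abs(sin(u)), M = 0, N = -6*sin(u)^3/Abs(sin(u)), assemble
  H = (EN − 2FM + GL) / (2(EG − F²)) = -sin(u)/(6*Abs(sin(u))).
At (u, v) = (pi/5, 2*pi/5): H = -1/6.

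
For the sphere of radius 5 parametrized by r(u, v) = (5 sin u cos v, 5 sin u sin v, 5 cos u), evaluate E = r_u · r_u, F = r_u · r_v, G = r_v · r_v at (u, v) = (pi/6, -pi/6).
E = 25;  F = 0;  G = 25/4

Partials: r_u = (5*cos(u)*cos(v), 5*sin(v)*cos(u), -5*sin(u)), r_v = (-5*sin(u)*sin(v), 5*sin(u)*cos(v), 0). As functions of (u, v):
  E = r_u · r_u = 25,
  F = r_u · r_v = 0,
  G = r_v · r_v = 25*sin(u)^2.
Evaluating at (u, v) = (pi/6, -pi/6): E = 25, F = 0, G = 25/4.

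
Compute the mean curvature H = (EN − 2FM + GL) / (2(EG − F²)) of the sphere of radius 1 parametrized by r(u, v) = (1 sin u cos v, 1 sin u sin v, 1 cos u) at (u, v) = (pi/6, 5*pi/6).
H = -1

With E = 1, F = 0, G = sin(u)^2, L = -sin(u)/Abs(sin(u)), M = 0, N = -sin(u)^3/Abs(sin(u)), assemble
  H = (EN − 2FM + GL) / (2(EG − F²)) = -sin(u)/Abs(sin(u)).
At (u, v) = (pi/6, 5*pi/6): H = -1.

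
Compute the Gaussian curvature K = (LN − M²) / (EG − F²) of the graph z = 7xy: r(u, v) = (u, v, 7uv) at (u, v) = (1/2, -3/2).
K = -196/61009

Coefficients of the first fundamental form: E = 49*v^2 + 1, F = 49*u*v, G = 49*u^2 + 1.
Coefficients of the second fundamental form: L = 0, M = 7/sqrt(49*u^2 + 49*v^2 + 1), N = 0.
Assemble K = (LN − M²)/(EG − F²) = -49/(2401*u^4 + 4802*u^2*v^2 + 98*u^2 + 2401*v^4 + 98*v^2 + 1). At (u, v) = (1/2, -3/2): K = -196/61009.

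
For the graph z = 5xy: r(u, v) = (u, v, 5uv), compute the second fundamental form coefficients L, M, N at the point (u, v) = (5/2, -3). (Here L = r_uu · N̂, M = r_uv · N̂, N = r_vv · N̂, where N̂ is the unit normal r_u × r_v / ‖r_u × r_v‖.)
L = 0;  M = 10*sqrt(1529)/1529;  N = 0

Compute the unit normal N̂(u, v) = (-5*v/sqrt(25*u^2 + 25*v^2 + 1), -5*u/sqrt(25*u^2 + 25*v^2 + 1), 1/sqrt(25*u^2 + 25*v^2 + 1)), and the second partials r_uu, r_uv, r_vv. Take dot products:
  L(u, v) = r_uu · N̂ = 0,
  M(u, v) = r_uv · N̂ = 5/sqrt(25*u^2 + 25*v^2 + 1),
  N(u, v) = r_vv · N̂ = 0.
Evaluating at (u, v) = (5/2, -3):
  L = 0, M = 10*sqrt(1529)/1529, N = 0.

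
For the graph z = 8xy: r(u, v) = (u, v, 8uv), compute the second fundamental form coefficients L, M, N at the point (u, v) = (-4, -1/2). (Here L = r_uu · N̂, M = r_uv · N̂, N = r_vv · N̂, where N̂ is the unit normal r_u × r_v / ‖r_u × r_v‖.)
L = 0;  M = 8*sqrt(1041)/1041;  N = 0

Compute the unit normal N̂(u, v) = (-8*v/sqrt(64*u^2 + 64*v^2 + 1), -8*u/sqrt(64*u^2 + 64*v^2 + 1), 1/sqrt(64*u^2 + 64*v^2 + 1)), and the second partials r_uu, r_uv, r_vv. Take dot products:
  L(u, v) = r_uu · N̂ = 0,
  M(u, v) = r_uv · N̂ = 8/sqrt(64*u^2 + 64*v^2 + 1),
  N(u, v) = r_vv · N̂ = 0.
Evaluating at (u, v) = (-4, -1/2):
  L = 0, M = 8*sqrt(1041)/1041, N = 0.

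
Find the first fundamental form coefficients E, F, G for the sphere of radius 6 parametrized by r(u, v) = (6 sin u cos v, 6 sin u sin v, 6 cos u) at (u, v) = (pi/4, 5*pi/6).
E = 36;  F = 0;  G = 18

Partials: r_u = (6*cos(u)*cos(v), 6*sin(v)*cos(u), -6*sin(u)), r_v = (-6*sin(u)*sin(v), 6*sin(u)*cos(v), 0). As functions of (u, v):
  E = r_u · r_u = 36,
  F = r_u · r_v = 0,
  G = r_v · r_v = 36*sin(u)^2.
Evaluating at (u, v) = (pi/4, 5*pi/6): E = 36, F = 0, G = 18.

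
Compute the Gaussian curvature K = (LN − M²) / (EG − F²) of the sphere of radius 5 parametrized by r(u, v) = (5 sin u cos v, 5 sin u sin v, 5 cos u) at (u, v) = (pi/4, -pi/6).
K = 1/25

Coefficients of the first fundamental form: E = 25, F = 0, G = 25*sin(u)^2.
Coefficients of the second fundamental form: L = -5*sin(u)/Abs(sin(u)), M = 0, N = -5*sin(u)^3/Abs(sin(u)).
Assemble K = (LN − M²)/(EG − F²) = 1/25. At (u, v) = (pi/4, -pi/6): K = 1/25.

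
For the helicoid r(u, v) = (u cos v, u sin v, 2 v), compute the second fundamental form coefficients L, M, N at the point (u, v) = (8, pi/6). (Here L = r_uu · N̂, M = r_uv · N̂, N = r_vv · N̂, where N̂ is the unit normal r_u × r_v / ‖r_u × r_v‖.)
L = 0;  M = -sqrt(17)/17;  N = 0

Compute the unit normal N̂(u, v) = (2*sin(v)/sqrt(u^2 + 4), -2*cos(v)/sqrt(u^2 + 4), u/sqrt(u^2 + 4)), and the second partials r_uu, r_uv, r_vv. Take dot products:
  L(u, v) = r_uu · N̂ = 0,
  M(u, v) = r_uv · N̂ = -2/sqrt(u^2 + 4),
  N(u, v) = r_vv · N̂ = 0.
Evaluating at (u, v) = (8, pi/6):
  L = 0, M = -sqrt(17)/17, N = 0.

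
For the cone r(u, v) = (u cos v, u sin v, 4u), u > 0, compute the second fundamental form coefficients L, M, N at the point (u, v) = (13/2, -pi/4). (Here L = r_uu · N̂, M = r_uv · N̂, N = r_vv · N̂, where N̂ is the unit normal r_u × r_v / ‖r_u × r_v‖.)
L = 0;  M = 0;  N = 26*sqrt(17)/17

Compute the unit normal N̂(u, v) = (-4*sqrt(17)*u*cos(v)/(17*Abs(u)), -4*sqrt(17)*u*sin(v)/(17*Abs(u)), sqrt(17)*u/(17*Abs(u))), and the second partials r_uu, r_uv, r_vv. Take dot products:
  L(u, v) = r_uu · N̂ = 0,
  M(u, v) = r_uv · N̂ = 0,
  N(u, v) = r_vv · N̂ = 4*sqrt(17)*u^2/(17*Abs(u)).
Evaluating at (u, v) = (13/2, -pi/4):
  L = 0, M = 0, N = 26*sqrt(17)/17.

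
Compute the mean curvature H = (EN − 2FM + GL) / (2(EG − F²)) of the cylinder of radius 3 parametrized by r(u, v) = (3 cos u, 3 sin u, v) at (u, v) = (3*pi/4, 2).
H = -1/6

With E = 9, F = 0, G = 1, L = -3, M = 0, N = 0, assemble
  H = (EN − 2FM + GL) / (2(EG − F²)) = -1/6.
At (u, v) = (3*pi/4, 2): H = -1/6.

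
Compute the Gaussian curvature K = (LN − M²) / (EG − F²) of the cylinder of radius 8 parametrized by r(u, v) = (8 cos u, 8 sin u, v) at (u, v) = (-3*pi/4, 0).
K = 0

Coefficients of the first fundamental form: E = 64, F = 0, G = 1.
Coefficients of the second fundamental form: L = -8, M = 0, N = 0.
Assemble K = (LN − M²)/(EG − F²) = 0. At (u, v) = (-3*pi/4, 0): K = 0.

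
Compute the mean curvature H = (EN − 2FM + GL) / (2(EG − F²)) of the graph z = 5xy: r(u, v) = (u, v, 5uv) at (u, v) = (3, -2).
H = 375*sqrt(326)/53138

With E = 25*v^2 + 1, F = 25*u*v, G = 25*u^2 + 1, L = 0, M = 5/sqrt(25*u^2 + 25*v^2 + 1), N = 0, assemble
  H = (EN − 2FM + GL) / (2(EG − F²)) = -125*u*v/(25*u^2 + 25*v^2 + 1)^(3/2).
At (u, v) = (3, -2): H = 375*sqrt(326)/53138.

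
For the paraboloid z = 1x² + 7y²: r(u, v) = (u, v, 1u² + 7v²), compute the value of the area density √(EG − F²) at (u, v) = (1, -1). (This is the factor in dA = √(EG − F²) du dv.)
√(EG − F²)|_{(1, -1)} = sqrt(201)

E = 4*u^2 + 1, F = 28*u*v, G = 196*v^2 + 1, so EG − F² = 4*u^2 + 196*v^2 + 1. Taking the positive square root: √(EG − F²) = sqrt(4*u^2 + 196*v^2 + 1). At (u, v) = (1, -1): sqrt(201).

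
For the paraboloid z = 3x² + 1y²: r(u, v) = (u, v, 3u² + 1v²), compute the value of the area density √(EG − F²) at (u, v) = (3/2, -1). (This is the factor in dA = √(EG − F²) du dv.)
√(EG − F²)|_{(3/2, -1)} = sqrt(86)

E = 36*u^2 + 1, F = 12*u*v, G = 4*v^2 + 1, so EG − F² = 36*u^2 + 4*v^2 + 1. Taking the positive square root: √(EG − F²) = sqrt(36*u^2 + 4*v^2 + 1). At (u, v) = (3/2, -1): sqrt(86).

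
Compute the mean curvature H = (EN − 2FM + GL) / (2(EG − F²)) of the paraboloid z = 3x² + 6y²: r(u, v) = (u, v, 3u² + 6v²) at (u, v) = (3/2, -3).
H = 4383*sqrt(1378)/1898884

With E = 36*u^2 + 1, F = 72*u*v, G = 144*v^2 + 1, L = 6/sqrt(36*u^2 + 144*v^2 + 1), M = 0, N = 12/sqrt(36*u^2 + 144*v^2 + 1), assemble
  H = (EN − 2FM + GL) / (2(EG − F²)) = 9*(24*u^2 + 48*v^2 + 1)/(36*u^2 + 144*v^2 + 1)^(3/2).
At (u, v) = (3/2, -3): H = 4383*sqrt(1378)/1898884.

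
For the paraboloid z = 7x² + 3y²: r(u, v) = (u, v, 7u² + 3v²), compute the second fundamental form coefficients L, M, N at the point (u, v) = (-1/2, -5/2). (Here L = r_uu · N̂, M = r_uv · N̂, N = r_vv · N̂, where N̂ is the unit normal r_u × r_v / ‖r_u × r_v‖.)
L = 14*sqrt(11)/55;  M = 0;  N = 6*sqrt(11)/55

Compute the unit normal N̂(u, v) = (-14*u/sqrt(196*u^2 + 36*v^2 + 1), -6*v/sqrt(196*u^2 + 36*v^2 + 1), 1/sqrt(196*u^2 + 36*v^2 + 1)), and the second partials r_uu, r_uv, r_vv. Take dot products:
  L(u, v) = r_uu · N̂ = 14/sqrt(196*u^2 + 36*v^2 + 1),
  M(u, v) = r_uv · N̂ = 0,
  N(u, v) = r_vv · N̂ = 6/sqrt(196*u^2 + 36*v^2 + 1).
Evaluating at (u, v) = (-1/2, -5/2):
  L = 14*sqrt(11)/55, M = 0, N = 6*sqrt(11)/55.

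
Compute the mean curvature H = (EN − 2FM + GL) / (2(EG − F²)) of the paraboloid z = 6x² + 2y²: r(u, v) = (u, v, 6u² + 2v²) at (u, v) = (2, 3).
H = 2024*sqrt(721)/519841

With E = 144*u^2 + 1, F = 48*u*v, G = 16*v^2 + 1, L = 12/sqrt(144*u^2 + 16*v^2 + 1), M = 0, N = 4/sqrt(144*u^2 + 16*v^2 + 1), assemble
  H = (EN − 2FM + GL) / (2(EG − F²)) = 8*(36*u^2 + 12*v^2 + 1)/(144*u^2 + 16*v^2 + 1)^(3/2).
At (u, v) = (2, 3): H = 2024*sqrt(721)/519841.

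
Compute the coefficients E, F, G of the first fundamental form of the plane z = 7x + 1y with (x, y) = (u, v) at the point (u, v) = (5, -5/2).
E = 50;  F = 7;  G = 2

Partials: r_u = (1, 0, 7), r_v = (0, 1, 1). As functions of (u, v):
  E = r_u · r_u = 50,
  F = r_u · r_v = 7,
  G = r_v · r_v = 2.
Evaluating at (u, v) = (5, -5/2): E = 50, F = 7, G = 2.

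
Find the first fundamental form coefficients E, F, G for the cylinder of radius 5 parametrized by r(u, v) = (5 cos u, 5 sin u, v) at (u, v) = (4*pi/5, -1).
E = 25;  F = 0;  G = 1

Partials: r_u = (-5*sin(u), 5*cos(u), 0), r_v = (0, 0, 1). As functions of (u, v):
  E = r_u · r_u = 25,
  F = r_u · r_v = 0,
  G = r_v · r_v = 1.
Evaluating at (u, v) = (4*pi/5, -1): E = 25, F = 0, G = 1.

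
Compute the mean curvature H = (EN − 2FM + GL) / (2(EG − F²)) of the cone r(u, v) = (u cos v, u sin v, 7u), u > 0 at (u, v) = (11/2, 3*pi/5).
H = 7*sqrt(2)/110

With E = 50, F = 0, G = u^2, L = 0, M = 0, N = 7*sqrt(2)*u^2/(10*Abs(u)), assemble
  H = (EN − 2FM + GL) / (2(EG − F²)) = 7*sqrt(2)/(20*Abs(u)).
At (u, v) = (11/2, 3*pi/5): H = 7*sqrt(2)/110.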